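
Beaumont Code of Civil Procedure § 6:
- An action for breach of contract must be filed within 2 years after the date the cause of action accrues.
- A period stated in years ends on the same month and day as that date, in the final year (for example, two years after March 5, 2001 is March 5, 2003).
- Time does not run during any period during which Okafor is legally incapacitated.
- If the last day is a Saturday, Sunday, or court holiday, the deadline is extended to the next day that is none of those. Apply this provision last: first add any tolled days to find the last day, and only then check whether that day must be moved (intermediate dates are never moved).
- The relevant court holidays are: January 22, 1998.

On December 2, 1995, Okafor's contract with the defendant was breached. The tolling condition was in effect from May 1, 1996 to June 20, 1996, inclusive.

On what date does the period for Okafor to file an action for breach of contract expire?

2 years after December 2, 1995 is December 2, 1997.
From May 1, 1996 through June 20, 1996 inclusive is 51 days; tolling adds 51 days: December 2, 1997 + 51 days = January 22, 1998.
January 22, 1998 is a listed holiday. The next qualifying day is January 23, 1998.

January 23, 1998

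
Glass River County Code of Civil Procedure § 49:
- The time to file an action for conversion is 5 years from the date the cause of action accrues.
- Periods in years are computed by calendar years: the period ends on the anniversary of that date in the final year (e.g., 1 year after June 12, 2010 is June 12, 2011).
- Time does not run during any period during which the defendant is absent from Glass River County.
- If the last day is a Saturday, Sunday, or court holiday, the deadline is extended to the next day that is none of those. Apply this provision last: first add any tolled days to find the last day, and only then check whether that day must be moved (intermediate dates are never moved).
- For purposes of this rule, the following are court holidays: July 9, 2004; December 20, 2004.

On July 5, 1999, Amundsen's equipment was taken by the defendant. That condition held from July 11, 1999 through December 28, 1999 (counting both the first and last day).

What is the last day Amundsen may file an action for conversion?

December 23, 2004

5 years after July 5, 1999 is July 5, 2004.
From July 11, 1999 through December 28, 1999 inclusive is 171 days; tolling adds 171 days: July 5, 2004 + 171 days = December 23, 2004.
December 23, 2004 is a Thursday and not a court holiday, so no extension applies.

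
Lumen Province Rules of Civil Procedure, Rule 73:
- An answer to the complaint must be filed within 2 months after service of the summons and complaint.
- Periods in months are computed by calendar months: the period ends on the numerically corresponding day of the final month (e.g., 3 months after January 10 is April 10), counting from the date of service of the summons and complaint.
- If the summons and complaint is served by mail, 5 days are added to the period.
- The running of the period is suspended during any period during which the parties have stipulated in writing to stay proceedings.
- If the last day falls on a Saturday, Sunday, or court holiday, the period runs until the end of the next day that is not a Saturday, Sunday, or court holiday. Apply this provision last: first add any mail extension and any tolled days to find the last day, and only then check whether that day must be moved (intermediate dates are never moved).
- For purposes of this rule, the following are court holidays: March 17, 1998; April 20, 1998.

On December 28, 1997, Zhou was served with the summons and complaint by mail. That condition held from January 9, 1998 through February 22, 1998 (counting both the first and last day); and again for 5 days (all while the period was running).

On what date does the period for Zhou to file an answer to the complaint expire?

2 months after December 28, 1997 is February 28, 1998.
Service was by mail, adding 5 days: February 28, 1998 + 5 days = March 5, 1998.
From January 9, 1998 through February 22, 1998 inclusive is 45 days; tolling adds 45 days: March 5, 1998 + 45 days = April 19, 1998.
Tolling adds 5 days: April 19, 1998 + 5 days = April 24, 1998.
April 24, 1998 is a Friday and not a court holiday, so no extension applies.

April 24, 1998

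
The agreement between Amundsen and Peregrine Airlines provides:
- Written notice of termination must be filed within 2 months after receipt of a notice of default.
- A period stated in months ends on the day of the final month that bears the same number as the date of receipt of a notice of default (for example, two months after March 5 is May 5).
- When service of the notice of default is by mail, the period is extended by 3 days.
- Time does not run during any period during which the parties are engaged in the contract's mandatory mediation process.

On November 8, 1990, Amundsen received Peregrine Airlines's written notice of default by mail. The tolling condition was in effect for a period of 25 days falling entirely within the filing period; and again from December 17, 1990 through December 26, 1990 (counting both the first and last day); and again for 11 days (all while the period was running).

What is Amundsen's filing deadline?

2 months after November 8, 1990 is January 8, 1991.
Service was by mail, adding 3 days: January 8, 1991 + 3 days = January 11, 1991.
Tolling adds 25 days: January 11, 1991 + 25 days = February 5, 1991.
From December 17, 1990 through December 26, 1990 inclusive is 10 days; tolling adds 10 days: February 5, 1991 + 10 days = February 15, 1991.
Tolling adds 11 days: February 15, 1991 + 11 days = February 26, 1991.

February 26, 1991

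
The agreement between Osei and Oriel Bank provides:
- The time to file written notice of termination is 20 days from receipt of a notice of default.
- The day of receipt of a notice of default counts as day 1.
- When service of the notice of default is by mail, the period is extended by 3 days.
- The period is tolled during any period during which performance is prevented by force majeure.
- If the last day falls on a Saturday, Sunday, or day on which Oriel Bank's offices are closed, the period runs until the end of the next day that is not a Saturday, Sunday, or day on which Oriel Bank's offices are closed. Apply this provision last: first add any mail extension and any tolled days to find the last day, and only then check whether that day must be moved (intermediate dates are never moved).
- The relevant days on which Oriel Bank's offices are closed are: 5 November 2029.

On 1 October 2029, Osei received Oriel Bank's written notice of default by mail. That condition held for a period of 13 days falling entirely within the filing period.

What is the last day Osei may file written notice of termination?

Counting 1 October 2029 as day 1, day 20 is October 20, 2029.
Service was by mail, adding 3 days: October 20, 2029 + 3 days = October 23, 2029.
Tolling adds 13 days: October 23, 2029 + 13 days = November 5, 2029.
November 5, 2029 is a listed holiday. The next qualifying day is November 6, 2029.

November 6, 2029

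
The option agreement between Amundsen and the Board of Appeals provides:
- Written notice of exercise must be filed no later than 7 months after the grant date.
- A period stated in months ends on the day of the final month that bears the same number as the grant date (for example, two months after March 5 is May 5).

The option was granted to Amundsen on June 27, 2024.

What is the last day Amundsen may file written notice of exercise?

7 months after June 27, 2024 is January 27, 2025.

January 27, 2025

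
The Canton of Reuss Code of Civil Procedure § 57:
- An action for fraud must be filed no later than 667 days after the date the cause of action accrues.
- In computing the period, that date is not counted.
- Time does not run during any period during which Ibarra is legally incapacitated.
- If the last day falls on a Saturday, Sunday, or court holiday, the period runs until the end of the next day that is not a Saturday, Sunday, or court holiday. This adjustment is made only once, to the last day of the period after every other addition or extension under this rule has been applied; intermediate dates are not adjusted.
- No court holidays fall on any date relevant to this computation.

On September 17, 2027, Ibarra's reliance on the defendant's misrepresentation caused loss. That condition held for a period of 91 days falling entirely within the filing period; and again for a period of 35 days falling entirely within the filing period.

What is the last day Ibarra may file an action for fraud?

November 19, 2029

667 days after September 17, 2027 is July 15, 2029.
Tolling adds 91 days: July 15, 2029 + 91 days = October 14, 2029.
Tolling adds 35 days: October 14, 2029 + 35 days = November 18, 2029.
November 18, 2029 is Sunday. The next qualifying day is November 19, 2029.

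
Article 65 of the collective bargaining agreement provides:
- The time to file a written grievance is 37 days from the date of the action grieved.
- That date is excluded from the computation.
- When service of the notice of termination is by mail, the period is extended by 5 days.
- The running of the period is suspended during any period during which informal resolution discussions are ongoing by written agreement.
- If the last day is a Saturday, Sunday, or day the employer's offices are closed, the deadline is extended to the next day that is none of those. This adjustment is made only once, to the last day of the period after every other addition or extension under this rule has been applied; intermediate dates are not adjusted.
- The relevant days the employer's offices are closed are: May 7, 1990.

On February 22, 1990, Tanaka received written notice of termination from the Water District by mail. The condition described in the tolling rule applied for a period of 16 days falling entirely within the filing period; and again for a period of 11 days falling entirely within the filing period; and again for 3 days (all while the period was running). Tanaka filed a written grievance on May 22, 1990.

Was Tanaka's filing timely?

No

37 days after February 22, 1990 is March 31, 1990.
Service was by mail, adding 5 days: March 31, 1990 + 5 days = April 5, 1990.
Tolling adds 16 days: April 5, 1990 + 16 days = April 21, 1990.
Tolling adds 11 days: April 21, 1990 + 11 days = May 2, 1990.
Tolling adds 3 days: May 2, 1990 + 3 days = May 5, 1990.
May 5, 1990 is Saturday; May 6, 1990 is Sunday; May 7, 1990 is a listed holiday. The next qualifying day is May 8, 1990.
The deadline is May 8, 1990; the filing on May 22, 1990 is after that date.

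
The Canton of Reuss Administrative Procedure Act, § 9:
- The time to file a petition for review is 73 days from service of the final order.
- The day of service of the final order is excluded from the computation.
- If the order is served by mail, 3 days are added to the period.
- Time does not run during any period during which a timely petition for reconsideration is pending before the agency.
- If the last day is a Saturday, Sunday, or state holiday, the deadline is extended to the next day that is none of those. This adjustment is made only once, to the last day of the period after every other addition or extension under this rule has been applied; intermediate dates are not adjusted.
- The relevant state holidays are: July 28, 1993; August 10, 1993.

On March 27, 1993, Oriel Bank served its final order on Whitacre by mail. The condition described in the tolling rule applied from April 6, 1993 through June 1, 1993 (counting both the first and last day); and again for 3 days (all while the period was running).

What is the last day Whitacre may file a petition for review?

73 days after March 27, 1993 is June 8, 1993.
Service was by mail, adding 3 days: June 8, 1993 + 3 days = June 11, 1993.
From April 6, 1993 through June 1, 1993 inclusive is 57 days; tolling adds 57 days: June 11, 1993 + 57 days = August 7, 1993.
Tolling adds 3 days: August 7, 1993 + 3 days = August 10, 1993.
August 10, 1993 is a listed holiday. The next qualifying day is August 11, 1993.

August 11, 1993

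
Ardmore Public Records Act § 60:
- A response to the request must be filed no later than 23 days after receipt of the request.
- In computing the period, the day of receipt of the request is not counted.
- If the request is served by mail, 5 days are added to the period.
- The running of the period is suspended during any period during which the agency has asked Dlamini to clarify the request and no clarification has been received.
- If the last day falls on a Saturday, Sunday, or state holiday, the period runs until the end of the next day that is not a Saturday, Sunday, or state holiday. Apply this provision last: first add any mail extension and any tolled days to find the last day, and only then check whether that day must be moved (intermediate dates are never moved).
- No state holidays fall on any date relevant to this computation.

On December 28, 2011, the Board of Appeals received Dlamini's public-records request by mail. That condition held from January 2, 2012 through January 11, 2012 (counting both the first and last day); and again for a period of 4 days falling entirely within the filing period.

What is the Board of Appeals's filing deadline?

23 days after December 28, 2011 is January 20, 2012.
Service was by mail, adding 5 days: January 20, 2012 + 5 days = January 25, 2012.
From January 2, 2012 through January 11, 2012 inclusive is 10 days; tolling adds 10 days: January 25, 2012 + 10 days = February 4, 2012.
Tolling adds 4 days: February 4, 2012 + 4 days = February 8, 2012.
February 8, 2012 is a Wednesday and not a state holiday, so no extension applies.

February 8, 2012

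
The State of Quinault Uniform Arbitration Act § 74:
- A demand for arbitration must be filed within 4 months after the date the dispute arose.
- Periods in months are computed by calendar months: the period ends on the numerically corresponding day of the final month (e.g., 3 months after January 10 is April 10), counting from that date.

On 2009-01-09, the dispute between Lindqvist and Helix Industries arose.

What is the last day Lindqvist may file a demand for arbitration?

May 9, 2009

4 months after 2009-01-09 is May 9, 2009.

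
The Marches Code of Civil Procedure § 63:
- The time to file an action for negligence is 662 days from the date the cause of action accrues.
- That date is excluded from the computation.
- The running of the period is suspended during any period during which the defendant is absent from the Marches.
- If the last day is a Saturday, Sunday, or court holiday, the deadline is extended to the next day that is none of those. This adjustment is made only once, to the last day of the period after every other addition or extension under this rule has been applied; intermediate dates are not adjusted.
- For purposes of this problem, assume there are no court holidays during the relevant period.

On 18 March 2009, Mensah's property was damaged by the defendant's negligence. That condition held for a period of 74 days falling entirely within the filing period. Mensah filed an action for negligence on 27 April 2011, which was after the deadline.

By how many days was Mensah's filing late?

34 days

662 days after 18 March 2009 is January 9, 2011.
Tolling adds 74 days: January 9, 2011 + 74 days = March 24, 2011.
March 24, 2011 is a Thursday and not a court holiday, so no extension applies.
The deadline is March 24, 2011; from March 24, 2011 to April 27, 2011 is 34 days.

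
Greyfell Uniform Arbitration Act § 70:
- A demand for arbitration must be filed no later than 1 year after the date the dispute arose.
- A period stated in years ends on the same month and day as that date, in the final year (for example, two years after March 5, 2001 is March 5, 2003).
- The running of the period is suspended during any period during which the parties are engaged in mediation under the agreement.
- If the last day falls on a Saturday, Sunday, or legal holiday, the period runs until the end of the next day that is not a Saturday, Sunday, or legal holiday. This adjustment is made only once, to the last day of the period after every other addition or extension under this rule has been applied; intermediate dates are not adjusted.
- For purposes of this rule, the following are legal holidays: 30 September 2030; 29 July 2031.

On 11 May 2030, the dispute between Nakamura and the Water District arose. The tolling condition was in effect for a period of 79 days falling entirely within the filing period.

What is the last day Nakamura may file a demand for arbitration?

July 30, 2031

1 year after 11 May 2030 is May 11, 2031.
Tolling adds 79 days: May 11, 2031 + 79 days = July 29, 2031.
July 29, 2031 is a listed holiday. The next qualifying day is July 30, 2031.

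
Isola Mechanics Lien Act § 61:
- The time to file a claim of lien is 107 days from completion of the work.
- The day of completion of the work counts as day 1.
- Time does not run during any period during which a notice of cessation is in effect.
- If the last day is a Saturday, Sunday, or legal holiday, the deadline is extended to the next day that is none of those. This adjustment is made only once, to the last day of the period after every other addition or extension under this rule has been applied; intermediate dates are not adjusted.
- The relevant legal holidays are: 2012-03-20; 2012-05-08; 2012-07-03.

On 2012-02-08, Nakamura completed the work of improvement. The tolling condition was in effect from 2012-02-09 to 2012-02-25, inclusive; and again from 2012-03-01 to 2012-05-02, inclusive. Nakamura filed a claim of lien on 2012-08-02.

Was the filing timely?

Counting 2012-02-08 as day 1, day 107 is May 24, 2012.
From February 9, 2012 through February 25, 2012 inclusive is 17 days; tolling adds 17 days: May 24, 2012 + 17 days = June 10, 2012.
From March 1, 2012 through May 2, 2012 inclusive is 63 days; tolling adds 63 days: June 10, 2012 + 63 days = August 12, 2012.
August 12, 2012 is Sunday. The next qualifying day is August 13, 2012.
The deadline is August 13, 2012; the filing on August 2, 2012 is on or before that date.

Yes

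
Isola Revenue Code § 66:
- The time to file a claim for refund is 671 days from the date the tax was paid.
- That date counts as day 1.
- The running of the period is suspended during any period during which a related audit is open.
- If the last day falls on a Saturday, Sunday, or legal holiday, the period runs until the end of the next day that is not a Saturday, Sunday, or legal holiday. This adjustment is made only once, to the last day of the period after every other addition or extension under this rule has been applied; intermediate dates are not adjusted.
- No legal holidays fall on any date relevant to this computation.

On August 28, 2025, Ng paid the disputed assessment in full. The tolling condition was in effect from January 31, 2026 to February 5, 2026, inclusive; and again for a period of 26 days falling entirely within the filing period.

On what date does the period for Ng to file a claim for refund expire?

Counting August 28, 2025 as day 1, day 671 is June 29, 2027.
From January 31, 2026 through February 5, 2026 inclusive is 6 days; tolling adds 6 days: June 29, 2027 + 6 days = July 5, 2027.
Tolling adds 26 days: July 5, 2027 + 26 days = July 31, 2027.
July 31, 2027 is Saturday; August 1, 2027 is Sunday. The next qualifying day is August 2, 2027.

August 2, 2027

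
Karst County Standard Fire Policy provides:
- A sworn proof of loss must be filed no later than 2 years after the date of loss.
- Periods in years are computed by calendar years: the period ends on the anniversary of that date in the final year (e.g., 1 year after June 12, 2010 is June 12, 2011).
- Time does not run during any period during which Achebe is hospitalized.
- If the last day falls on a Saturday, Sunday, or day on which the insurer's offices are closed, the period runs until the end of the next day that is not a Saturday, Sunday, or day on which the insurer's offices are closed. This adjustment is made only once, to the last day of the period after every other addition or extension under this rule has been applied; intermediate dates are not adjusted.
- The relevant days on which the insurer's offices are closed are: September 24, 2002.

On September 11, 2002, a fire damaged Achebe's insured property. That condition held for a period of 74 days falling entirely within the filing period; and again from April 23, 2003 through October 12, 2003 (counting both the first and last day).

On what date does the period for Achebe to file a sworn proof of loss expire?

2 years after September 11, 2002 is September 11, 2004.
Tolling adds 74 days: September 11, 2004 + 74 days = November 24, 2004.
From April 23, 2003 through October 12, 2003 inclusive is 173 days; tolling adds 173 days: November 24, 2004 + 173 days = May 16, 2005.
May 16, 2005 is a Monday and not a day on which the insurer's offices are closed, so no extension applies.

May 16, 2005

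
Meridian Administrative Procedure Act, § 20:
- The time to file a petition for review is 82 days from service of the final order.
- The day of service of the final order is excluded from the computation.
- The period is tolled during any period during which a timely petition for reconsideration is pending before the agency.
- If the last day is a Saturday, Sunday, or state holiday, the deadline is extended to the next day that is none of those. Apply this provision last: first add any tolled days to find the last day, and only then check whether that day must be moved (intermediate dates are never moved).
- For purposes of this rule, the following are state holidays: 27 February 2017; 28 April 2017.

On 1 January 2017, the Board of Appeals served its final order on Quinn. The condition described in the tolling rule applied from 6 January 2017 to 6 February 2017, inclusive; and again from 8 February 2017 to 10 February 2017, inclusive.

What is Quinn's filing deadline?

May 1, 2017

82 days after 1 January 2017 is March 24, 2017.
From January 6, 2017 through February 6, 2017 inclusive is 32 days; tolling adds 32 days: March 24, 2017 + 32 days = April 25, 2017.
From February 8, 2017 through February 10, 2017 inclusive is 3 days; tolling adds 3 days: April 25, 2017 + 3 days = April 28, 2017.
April 28, 2017 is a listed holiday; April 29, 2017 is Saturday; April 30, 2017 is Sunday. The next qualifying day is May 1, 2017.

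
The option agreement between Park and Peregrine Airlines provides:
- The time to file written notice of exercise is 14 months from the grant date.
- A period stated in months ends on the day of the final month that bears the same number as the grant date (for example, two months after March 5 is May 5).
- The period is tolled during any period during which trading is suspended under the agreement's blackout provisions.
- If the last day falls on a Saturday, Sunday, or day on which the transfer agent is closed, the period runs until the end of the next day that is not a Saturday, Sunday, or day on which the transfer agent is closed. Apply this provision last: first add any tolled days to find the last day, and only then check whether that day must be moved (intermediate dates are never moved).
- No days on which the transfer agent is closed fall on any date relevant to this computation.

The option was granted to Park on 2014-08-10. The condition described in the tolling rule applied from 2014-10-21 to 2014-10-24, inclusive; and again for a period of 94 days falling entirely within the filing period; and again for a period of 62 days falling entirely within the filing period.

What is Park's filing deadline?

14 months after 2014-08-10 is October 10, 2015.
From October 21, 2014 through October 24, 2014 inclusive is 4 days; tolling adds 4 days: October 10, 2015 + 4 days = October 14, 2015.
Tolling adds 94 days: October 14, 2015 + 94 days = January 16, 2016.
Tolling adds 62 days: January 16, 2016 + 62 days = March 18, 2016.
March 18, 2016 is a Friday and not a day on which the transfer agent is closed, so no extension applies.

March 18, 2016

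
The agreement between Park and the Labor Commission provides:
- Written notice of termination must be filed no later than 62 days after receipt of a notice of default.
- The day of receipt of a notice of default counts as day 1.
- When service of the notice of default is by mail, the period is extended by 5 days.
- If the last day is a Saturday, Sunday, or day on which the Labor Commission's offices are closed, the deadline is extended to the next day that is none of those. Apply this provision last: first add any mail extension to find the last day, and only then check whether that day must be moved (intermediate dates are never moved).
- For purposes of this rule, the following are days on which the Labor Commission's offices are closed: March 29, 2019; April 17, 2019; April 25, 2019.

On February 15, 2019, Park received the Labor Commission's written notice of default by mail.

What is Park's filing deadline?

Counting February 15, 2019 as day 1, day 62 is April 17, 2019.
Service was by mail, adding 5 days: April 17, 2019 + 5 days = April 22, 2019.
April 22, 2019 is a Monday and not a day on which the Labor Commission's offices are closed, so no extension applies.

April 22, 2019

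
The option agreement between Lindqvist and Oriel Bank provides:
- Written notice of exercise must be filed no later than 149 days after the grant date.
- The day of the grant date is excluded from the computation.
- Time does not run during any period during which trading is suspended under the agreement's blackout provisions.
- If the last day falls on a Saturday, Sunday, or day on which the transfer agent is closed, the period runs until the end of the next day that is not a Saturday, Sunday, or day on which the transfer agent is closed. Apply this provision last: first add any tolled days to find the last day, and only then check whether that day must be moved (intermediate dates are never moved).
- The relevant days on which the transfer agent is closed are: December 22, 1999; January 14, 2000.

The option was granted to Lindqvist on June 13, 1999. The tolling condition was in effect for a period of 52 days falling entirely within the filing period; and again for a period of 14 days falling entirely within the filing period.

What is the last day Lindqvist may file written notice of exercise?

January 17, 2000

149 days after June 13, 1999 is November 9, 1999.
Tolling adds 52 days: November 9, 1999 + 52 days = December 31, 1999.
Tolling adds 14 days: December 31, 1999 + 14 days = January 14, 2000.
January 14, 2000 is a listed holiday; January 15, 2000 is Saturday; January 16, 2000 is Sunday. The next qualifying day is January 17, 2000.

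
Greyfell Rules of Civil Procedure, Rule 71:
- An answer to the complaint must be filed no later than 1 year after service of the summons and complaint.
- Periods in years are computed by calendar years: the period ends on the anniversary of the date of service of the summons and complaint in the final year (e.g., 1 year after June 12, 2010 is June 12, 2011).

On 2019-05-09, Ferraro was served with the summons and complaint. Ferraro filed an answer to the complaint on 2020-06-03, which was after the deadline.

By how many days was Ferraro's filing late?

1 year after 2019-05-09 is May 9, 2020.
The deadline is May 9, 2020; from May 9, 2020 to June 3, 2020 is 25 days.

25 days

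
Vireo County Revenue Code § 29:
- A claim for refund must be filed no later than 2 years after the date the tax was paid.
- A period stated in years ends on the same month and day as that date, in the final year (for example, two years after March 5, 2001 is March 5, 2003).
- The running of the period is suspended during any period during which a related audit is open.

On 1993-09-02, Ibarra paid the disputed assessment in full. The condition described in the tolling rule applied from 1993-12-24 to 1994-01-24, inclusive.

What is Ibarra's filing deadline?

2 years after 1993-09-02 is September 2, 1995.
From December 24, 1993 through January 24, 1994 inclusive is 32 days; tolling adds 32 days: September 2, 1995 + 32 days = October 4, 1995.

October 4, 1995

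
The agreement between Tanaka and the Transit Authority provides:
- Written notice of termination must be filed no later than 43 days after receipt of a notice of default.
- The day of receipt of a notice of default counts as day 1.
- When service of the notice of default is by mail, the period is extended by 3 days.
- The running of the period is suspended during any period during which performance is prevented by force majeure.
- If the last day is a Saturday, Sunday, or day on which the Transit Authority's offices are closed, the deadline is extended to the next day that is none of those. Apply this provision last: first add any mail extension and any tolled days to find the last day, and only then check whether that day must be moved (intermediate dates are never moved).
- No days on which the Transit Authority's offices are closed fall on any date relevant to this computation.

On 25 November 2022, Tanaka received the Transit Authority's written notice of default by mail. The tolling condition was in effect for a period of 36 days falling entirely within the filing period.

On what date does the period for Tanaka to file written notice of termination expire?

February 14, 2023

Counting 25 November 2022 as day 1, day 43 is January 6, 2023.
Service was by mail, adding 3 days: January 6, 2023 + 3 days = January 9, 2023.
Tolling adds 36 days: January 9, 2023 + 36 days = February 14, 2023.
February 14, 2023 is a Tuesday and not a day on which the Transit Authority's offices are closed, so no extension applies.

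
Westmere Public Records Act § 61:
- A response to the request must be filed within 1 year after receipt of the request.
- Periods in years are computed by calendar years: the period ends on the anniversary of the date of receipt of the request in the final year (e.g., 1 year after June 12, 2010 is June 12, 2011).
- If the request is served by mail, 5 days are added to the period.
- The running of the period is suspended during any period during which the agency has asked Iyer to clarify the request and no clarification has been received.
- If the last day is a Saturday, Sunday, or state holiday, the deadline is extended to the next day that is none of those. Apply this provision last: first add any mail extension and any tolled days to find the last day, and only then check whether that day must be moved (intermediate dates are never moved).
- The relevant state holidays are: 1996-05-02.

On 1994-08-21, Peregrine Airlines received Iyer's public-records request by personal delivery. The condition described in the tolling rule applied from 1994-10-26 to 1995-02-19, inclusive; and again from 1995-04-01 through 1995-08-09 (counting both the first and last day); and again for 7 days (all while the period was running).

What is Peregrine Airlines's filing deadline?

May 3, 1996

1 year after 1994-08-21 is August 21, 1995.
Service was not by mail, so no mail extension applies.
From October 26, 1994 through February 19, 1995 inclusive is 117 days; tolling adds 117 days: August 21, 1995 + 117 days = December 16, 1995.
From April 1, 1995 through August 9, 1995 inclusive is 131 days; tolling adds 131 days: December 16, 1995 + 131 days = April 25, 1996.
Tolling adds 7 days: April 25, 1996 + 7 days = May 2, 1996.
May 2, 1996 is a listed holiday. The next qualifying day is May 3, 1996.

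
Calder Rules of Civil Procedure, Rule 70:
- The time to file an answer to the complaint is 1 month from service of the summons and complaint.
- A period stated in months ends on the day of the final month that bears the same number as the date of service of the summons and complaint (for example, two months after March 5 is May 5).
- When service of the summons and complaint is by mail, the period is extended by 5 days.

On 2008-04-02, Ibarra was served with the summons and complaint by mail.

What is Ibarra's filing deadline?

1 month after 2008-04-02 is May 2, 2008.
Service was by mail, adding 5 days: May 2, 2008 + 5 days = May 7, 2008.

May 7, 2008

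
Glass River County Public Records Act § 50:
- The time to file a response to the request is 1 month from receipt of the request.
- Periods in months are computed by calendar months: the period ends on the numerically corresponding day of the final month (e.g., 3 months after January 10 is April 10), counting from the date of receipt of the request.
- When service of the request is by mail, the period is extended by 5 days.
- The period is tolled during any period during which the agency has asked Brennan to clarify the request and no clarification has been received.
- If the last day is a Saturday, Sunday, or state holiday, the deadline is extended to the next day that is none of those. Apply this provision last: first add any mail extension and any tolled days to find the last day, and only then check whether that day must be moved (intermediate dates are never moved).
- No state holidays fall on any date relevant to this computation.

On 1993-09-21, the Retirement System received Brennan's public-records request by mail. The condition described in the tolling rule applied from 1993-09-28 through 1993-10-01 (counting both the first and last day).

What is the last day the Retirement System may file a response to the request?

November 1, 1993

1 month after 1993-09-21 is October 21, 1993.
Service was by mail, adding 5 days: October 21, 1993 + 5 days = October 26, 1993.
From September 28, 1993 through October 1, 1993 inclusive is 4 days; tolling adds 4 days: October 26, 1993 + 4 days = October 30, 1993.
October 30, 1993 is Saturday; October 31, 1993 is Sunday. The next qualifying day is November 1, 1993.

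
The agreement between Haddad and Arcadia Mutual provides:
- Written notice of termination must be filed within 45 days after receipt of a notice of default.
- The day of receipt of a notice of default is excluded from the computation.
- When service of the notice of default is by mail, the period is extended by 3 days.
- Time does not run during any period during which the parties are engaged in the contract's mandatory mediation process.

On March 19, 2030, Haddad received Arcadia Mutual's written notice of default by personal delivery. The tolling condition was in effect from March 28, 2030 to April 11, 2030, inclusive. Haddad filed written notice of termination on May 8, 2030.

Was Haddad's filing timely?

Yes

45 days after March 19, 2030 is May 3, 2030.
Service was not by mail, so no mail extension applies.
From March 28, 2030 through April 11, 2030 inclusive is 15 days; tolling adds 15 days: May 3, 2030 + 15 days = May 18, 2030.
The deadline is May 18, 2030; the filing on May 8, 2030 is on or before that date.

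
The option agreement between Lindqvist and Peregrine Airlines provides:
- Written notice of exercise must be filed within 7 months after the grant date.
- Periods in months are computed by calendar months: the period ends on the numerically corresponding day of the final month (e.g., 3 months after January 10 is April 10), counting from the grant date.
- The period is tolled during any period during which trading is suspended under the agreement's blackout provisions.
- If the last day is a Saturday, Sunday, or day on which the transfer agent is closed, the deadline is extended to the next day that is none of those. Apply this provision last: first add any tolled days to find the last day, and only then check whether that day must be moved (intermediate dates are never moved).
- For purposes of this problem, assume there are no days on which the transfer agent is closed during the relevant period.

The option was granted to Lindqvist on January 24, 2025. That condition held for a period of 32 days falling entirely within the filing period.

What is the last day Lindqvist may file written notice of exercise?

September 25, 2025

7 months after January 24, 2025 is August 24, 2025.
Tolling adds 32 days: August 24, 2025 + 32 days = September 25, 2025.
September 25, 2025 is a Thursday and not a day on which the transfer agent is closed, so no extension applies.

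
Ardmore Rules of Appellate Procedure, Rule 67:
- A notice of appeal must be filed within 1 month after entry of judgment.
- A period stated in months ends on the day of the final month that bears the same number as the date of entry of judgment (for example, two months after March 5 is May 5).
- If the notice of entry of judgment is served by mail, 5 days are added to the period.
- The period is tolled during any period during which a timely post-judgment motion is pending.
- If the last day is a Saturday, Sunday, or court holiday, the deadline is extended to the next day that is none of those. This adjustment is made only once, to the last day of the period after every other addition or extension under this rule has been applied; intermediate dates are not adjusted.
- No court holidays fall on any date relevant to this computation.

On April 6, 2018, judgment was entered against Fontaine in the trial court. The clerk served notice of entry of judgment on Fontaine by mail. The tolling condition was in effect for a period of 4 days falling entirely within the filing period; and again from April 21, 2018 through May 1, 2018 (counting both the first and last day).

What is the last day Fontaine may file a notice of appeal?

May 28, 2018

1 month after April 6, 2018 is May 6, 2018.
Service was by mail, adding 5 days: May 6, 2018 + 5 days = May 11, 2018.
Tolling adds 4 days: May 11, 2018 + 4 days = May 15, 2018.
From April 21, 2018 through May 1, 2018 inclusive is 11 days; tolling adds 11 days: May 15, 2018 + 11 days = May 26, 2018.
May 26, 2018 is Saturday; May 27, 2018 is Sunday. The next qualifying day is May 28, 2018.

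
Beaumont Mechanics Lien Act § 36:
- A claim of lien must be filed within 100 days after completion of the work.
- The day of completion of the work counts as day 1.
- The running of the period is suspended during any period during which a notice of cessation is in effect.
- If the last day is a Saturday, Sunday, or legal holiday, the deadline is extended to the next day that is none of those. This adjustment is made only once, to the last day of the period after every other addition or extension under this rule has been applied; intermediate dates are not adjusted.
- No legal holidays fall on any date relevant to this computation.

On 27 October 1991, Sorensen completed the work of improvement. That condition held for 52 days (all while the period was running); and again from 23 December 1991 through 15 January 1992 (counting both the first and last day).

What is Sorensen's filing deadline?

April 20, 1992

Counting 27 October 1991 as day 1, day 100 is February 3, 1992.
Tolling adds 52 days: February 3, 1992 + 52 days = March 26, 1992.
From December 23, 1991 through January 15, 1992 inclusive is 24 days; tolling adds 24 days: March 26, 1992 + 24 days = April 19, 1992.
April 19, 1992 is Sunday. The next qualifying day is April 20, 1992.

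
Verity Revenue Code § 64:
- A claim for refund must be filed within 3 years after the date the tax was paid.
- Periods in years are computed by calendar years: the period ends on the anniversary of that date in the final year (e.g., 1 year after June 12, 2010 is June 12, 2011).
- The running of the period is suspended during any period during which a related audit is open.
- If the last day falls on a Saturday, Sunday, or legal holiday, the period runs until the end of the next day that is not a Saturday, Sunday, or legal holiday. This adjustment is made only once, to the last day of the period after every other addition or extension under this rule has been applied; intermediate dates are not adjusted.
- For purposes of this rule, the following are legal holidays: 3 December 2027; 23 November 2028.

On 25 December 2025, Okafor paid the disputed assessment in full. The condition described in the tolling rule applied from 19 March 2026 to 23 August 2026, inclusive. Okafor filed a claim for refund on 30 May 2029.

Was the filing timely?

Yes

3 years after 25 December 2025 is December 25, 2028.
From March 19, 2026 through August 23, 2026 inclusive is 158 days; tolling adds 158 days: December 25, 2028 + 158 days = June 1, 2029.
June 1, 2029 is a Friday and not a legal holiday, so no extension applies.
The deadline is June 1, 2029; the filing on May 30, 2029 is on or before that date.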